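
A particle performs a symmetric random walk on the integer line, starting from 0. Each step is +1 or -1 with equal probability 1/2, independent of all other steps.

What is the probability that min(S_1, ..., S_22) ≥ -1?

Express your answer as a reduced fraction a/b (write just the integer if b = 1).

Let f(t,s) = #length-t paths at position s with S_1..S_t all ≥ -1.
f(t,s) = f(t-1,s-1) + f(t-1,s+1) for s ≥ -1; f(t,s) = 0 for s < -1.
t=0: f(0,0)=1
t=1: f(1,-1)=1 f(1,1)=1
t=2: f(2,0)=2 f(2,2)=1
t=3: f(3,-1)=2 f(3,1)=3 f(3,3)=1
t=4: f(4,0)=5 f(4,2)=4 f(4,4)=1
t=5: f(5,-1)=5 f(5,1)=9 f(5,3)=5 f(5,5)=1
t=6: f(6,0)=14 f(6,2)=14 f(6,4)=6 f(6,6)=1
t=7: f(7,-1)=14 f(7,1)=28 f(7,3)=20 f(7,5)=7 f(7,7)=1
t=8: f(8,0)=42 f(8,2)=48 f(8,4)=27 f(8,6)=8 f(8,8)=1
t=9: f(9,-1)=42 f(9,1)=90 f(9,3)=75 f(9,5)=35 f(9,7)=9 f(9,9)=1
t=10: f(10,0)=132 f(10,2)=165 f(10,4)=110 f(10,6)=44 f(10,8)=10 f(10,10)=1
t=11: f(11,-1)=132 f(11,1)=297 f(11,3)=275 f(11,5)=154 f(11,7)=54 f(11,9)=11 f(11,11)=1
t=12: f(12,0)=429 f(12,2)=572 f(12,4)=429 f(12,6)=208 f(12,8)=65 f(12,10)=12 f(12,12)=1
t=13: f(13,-1)=429 f(13,1)=1001 f(13,3)=1001 f(13,5)=637 f(13,7)=273 f(13,9)=77 f(13,11)=13 f(13,13)=1
t=14: f(14,0)=1430 f(14,2)=2002 f(14,4)=1638 f(14,6)=910 f(14,8)=350 f(14,10)=90 f(14,12)=14 f(14,14)=1
t=15: f(15,-1)=1430 f(15,1)=3432 f(15,3)=3640 f(15,5)=2548 f(15,7)=1260 f(15,9)=440 f(15,11)=104 f(15,13)=15 f(15,15)=1
t=16: f(16,0)=4862 f(16,2)=7072 f(16,4)=6188 f(16,6)=3808 f(16,8)=1700 f(16,10)=544 f(16,12)=119 f(16,14)=16 f(16,16)=1
t=17: f(17,-1)=4862 f(17,1)=11934 f(17,3)=13260 f(17,5)=9996 f(17,7)=5508 f(17,9)=2244 f(17,11)=663 f(17,13)=135 f(17,15)=17 f(17,17)=1
t=18: f(18,0)=16796 f(18,2)=25194 f(18,4)=23256 f(18,6)=15504 f(18,8)=7752 f(18,10)=2907 f(18,12)=798 f(18,14)=152 f(18,16)=18 f(18,18)=1
t=19: f(19,-1)=16796 f(19,1)=41990 f(19,3)=48450 f(19,5)=38760 f(19,7)=23256 f(19,9)=10659 f(19,11)=3705 f(19,13)=950 f(19,15)=170 f(19,17)=19 f(19,19)=1
t=20: f(20,0)=58786 f(20,2)=90440 f(20,4)=87210 f(20,6)=62016 f(20,8)=33915 f(20,10)=14364 f(20,12)=4655 f(20,14)=1120 f(20,16)=189 f(20,18)=20 f(20,20)=1
t=21: f(21,-1)=58786 f(21,1)=149226 f(21,3)=177650 f(21,5)=149226 f(21,7)=95931 f(21,9)=48279 f(21,11)=19019 f(21,13)=5775 f(21,15)=1309 f(21,17)=209 f(21,19)=21 f(21,21)=1
t=22: f(22,0)=208012 f(22,2)=326876 f(22,4)=326876 f(22,6)=245157 f(22,8)=144210 f(22,10)=67298 f(22,12)=24794 f(22,14)=7084 f(22,16)=1518 f(22,18)=230 f(22,20)=22 f(22,22)=1
Σ_s f(22,s) = 1352078
P = 1352078/4194304 = 676039/2097152

Answer: 676039/2097152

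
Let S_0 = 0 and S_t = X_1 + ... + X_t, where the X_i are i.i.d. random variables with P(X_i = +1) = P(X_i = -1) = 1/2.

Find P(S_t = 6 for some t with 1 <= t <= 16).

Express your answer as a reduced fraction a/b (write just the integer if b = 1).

Count via complement. Let g(t,s) = #length-t paths at position s with S_1..S_t all ≠ 6.
g(t,s) = g(t-1,s-1) + g(t-1,s+1) for s ≠ 6; g(t,6) = 0.
t=0: g(0,0)=1
t=1: g(1,-1)=1 g(1,1)=1
t=2: g(2,-2)=1 g(2,0)=2 g(2,2)=1
t=3: g(3,-3)=1 g(3,-1)=3 g(3,1)=3 g(3,3)=1
t=4: g(4,-4)=1 g(4,-2)=4 g(4,0)=6 g(4,2)=4 g(4,4)=1
t=5: g(5,-5)=1 g(5,-3)=5 g(5,-1)=10 g(5,1)=10 g(5,3)=5 g(5,5)=1
t=6: g(6,-6)=1 g(6,-4)=6 g(6,-2)=15 g(6,0)=20 g(6,2)=15 g(6,4)=6
t=7: g(7,-7)=1 g(7,-5)=7 g(7,-3)=21 g(7,-1)=35 g(7,1)=35 g(7,3)=21 g(7,5)=6
t=8: g(8,-8)=1 g(8,-6)=8 g(8,-4)=28 g(8,-2)=56 g(8,0)=70 g(8,2)=56 g(8,4)=27
t=9: g(9,-9)=1 g(9,-7)=9 g(9,-5)=36 g(9,-3)=84 g(9,-1)=126 g(9,1)=126 g(9,3)=83 g(9,5)=27
t=10: g(10,-10)=1 g(10,-8)=10 g(10,-6)=45 g(10,-4)=120 g(10,-2)=210 g(10,0)=252 g(10,2)=209 g(10,4)=110
t=11: g(11,-11)=1 g(11,-9)=11 g(11,-7)=55 g(11,-5)=165 g(11,-3)=330 g(11,-1)=462 g(11,1)=461 g(11,3)=319 g(11,5)=110
t=12: g(12,-12)=1 g(12,-10)=12 g(12,-8)=66 g(12,-6)=220 g(12,-4)=495 g(12,-2)=792 g(12,0)=923 g(12,2)=780 g(12,4)=429
t=13: g(13,-13)=1 g(13,-11)=13 g(13,-9)=78 g(13,-7)=286 g(13,-5)=715 g(13,-3)=1287 g(13,-1)=1715 g(13,1)=1703 g(13,3)=1209 g(13,5)=429
t=14: g(14,-14)=1 g(14,-12)=14 g(14,-10)=91 g(14,-8)=364 g(14,-6)=1001 g(14,-4)=2002 g(14,-2)=3002 g(14,0)=3418 g(14,2)=2912 g(14,4)=1638
t=15: g(15,-15)=1 g(15,-13)=15 g(15,-11)=105 g(15,-9)=455 g(15,-7)=1365 g(15,-5)=3003 g(15,-3)=5004 g(15,-1)=6420 g(15,1)=6330 g(15,3)=4550 g(15,5)=1638
t=16: g(16,-16)=1 g(16,-14)=16 g(16,-12)=120 g(16,-10)=560 g(16,-8)=1820 g(16,-6)=4368 g(16,-4)=8007 g(16,-2)=11424 g(16,0)=12750 g(16,2)=10880 g(16,4)=6188
Paths never hitting 6: Σ_s g(16,s) = 56134
Paths hitting 6: 2^16 - 56134 = 9402
P = 9402/65536 = 4701/32768

Answer: 4701/32768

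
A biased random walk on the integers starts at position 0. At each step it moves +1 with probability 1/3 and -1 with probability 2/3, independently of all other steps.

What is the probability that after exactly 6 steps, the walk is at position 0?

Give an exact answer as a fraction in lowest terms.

Answer: 160/729

Derivation:
To be at 0 after 6 steps: need exactly 3 steps of +1 and 3 of -1.
Number of such sequences: C(6,3) = 20
Each has probability (1/3)^3 · (2/3)^3 = 8/729
P = 20 · 8/729 = 160/729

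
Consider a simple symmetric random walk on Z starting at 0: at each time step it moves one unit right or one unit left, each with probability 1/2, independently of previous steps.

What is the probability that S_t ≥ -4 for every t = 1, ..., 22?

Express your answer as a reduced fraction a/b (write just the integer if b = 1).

Let f(t,s) = #length-t paths at position s with S_1..S_t all ≥ -4.
f(t,s) = f(t-1,s-1) + f(t-1,s+1) for s ≥ -4; f(t,s) = 0 for s < -4.
t=0: f(0,0)=1
t=1: f(1,-1)=1 f(1,1)=1
t=2: f(2,-2)=1 f(2,0)=2 f(2,2)=1
t=3: f(3,-3)=1 f(3,-1)=3 f(3,1)=3 f(3,3)=1
t=4: f(4,-4)=1 f(4,-2)=4 f(4,0)=6 f(4,2)=4 f(4,4)=1
t=5: f(5,-3)=5 f(5,-1)=10 f(5,1)=10 f(5,3)=5 f(5,5)=1
t=6: f(6,-4)=5 f(6,-2)=15 f(6,0)=20 f(6,2)=15 f(6,4)=6 f(6,6)=1
t=7: f(7,-3)=20 f(7,-1)=35 f(7,1)=35 f(7,3)=21 f(7,5)=7 f(7,7)=1
t=8: f(8,-4)=20 f(8,-2)=55 f(8,0)=70 f(8,2)=56 f(8,4)=28 f(8,6)=8 f(8,8)=1
t=9: f(9,-3)=75 f(9,-1)=125 f(9,1)=126 f(9,3)=84 f(9,5)=36 f(9,7)=9 f(9,9)=1
t=10: f(10,-4)=75 f(10,-2)=200 f(10,0)=251 f(10,2)=210 f(10,4)=120 f(10,6)=45 f(10,8)=10 f(10,10)=1
t=11: f(11,-3)=275 f(11,-1)=451 f(11,1)=461 f(11,3)=330 f(11,5)=165 f(11,7)=55 f(11,9)=11 f(11,11)=1
t=12: f(12,-4)=275 f(12,-2)=726 f(12,0)=912 f(12,2)=791 f(12,4)=495 f(12,6)=220 f(12,8)=66 f(12,10)=12 f(12,12)=1
t=13: f(13,-3)=1001 f(13,-1)=1638 f(13,1)=1703 f(13,3)=1286 f(13,5)=715 f(13,7)=286 f(13,9)=78 f(13,11)=13 f(13,13)=1
t=14: f(14,-4)=1001 f(14,-2)=2639 f(14,0)=3341 f(14,2)=2989 f(14,4)=2001 f(14,6)=1001 f(14,8)=364 f(14,10)=91 f(14,12)=14 f(14,14)=1
t=15: f(15,-3)=3640 f(15,-1)=5980 f(15,1)=6330 f(15,3)=4990 f(15,5)=3002 f(15,7)=1365 f(15,9)=455 f(15,11)=105 f(15,13)=15 f(15,15)=1
t=16: f(16,-4)=3640 f(16,-2)=9620 f(16,0)=12310 f(16,2)=11320 f(16,4)=7992 f(16,6)=4367 f(16,8)=1820 f(16,10)=560 f(16,12)=120 f(16,14)=16 f(16,16)=1
t=17: f(17,-3)=13260 f(17,-1)=21930 f(17,1)=23630 f(17,3)=19312 f(17,5)=12359 f(17,7)=6187 f(17,9)=2380 f(17,11)=680 f(17,13)=136 f(17,15)=17 f(17,17)=1
t=18: f(18,-4)=13260 f(18,-2)=35190 f(18,0)=45560 f(18,2)=42942 f(18,4)=31671 f(18,6)=18546 f(18,8)=8567 f(18,10)=3060 f(18,12)=816 f(18,14)=153 f(18,16)=18 f(18,18)=1
t=19: f(19,-3)=48450 f(19,-1)=80750 f(19,1)=88502 f(19,3)=74613 f(19,5)=50217 f(19,7)=27113 f(19,9)=11627 f(19,11)=3876 f(19,13)=969 f(19,15)=171 f(19,17)=19 f(19,19)=1
t=20: f(20,-4)=48450 f(20,-2)=129200 f(20,0)=169252 f(20,2)=163115 f(20,4)=124830 f(20,6)=77330 f(20,8)=38740 f(20,10)=15503 f(20,12)=4845 f(20,14)=1140 f(20,16)=190 f(20,18)=20 f(20,20)=1
t=21: f(21,-3)=177650 f(21,-1)=298452 f(21,1)=332367 f(21,3)=287945 f(21,5)=202160 f(21,7)=116070 f(21,9)=54243 f(21,11)=20348 f(21,13)=5985 f(21,15)=1330 f(21,17)=210 f(21,19)=21 f(21,21)=1
t=22: f(22,-4)=177650 f(22,-2)=476102 f(22,0)=630819 f(22,2)=620312 f(22,4)=490105 f(22,6)=318230 f(22,8)=170313 f(22,10)=74591 f(22,12)=26333 f(22,14)=7315 f(22,16)=1540 f(22,18)=231 f(22,20)=22 f(22,22)=1
Σ_s f(22,s) = 2993564
P = 2993564/4194304 = 748391/1048576

Answer: 748391/1048576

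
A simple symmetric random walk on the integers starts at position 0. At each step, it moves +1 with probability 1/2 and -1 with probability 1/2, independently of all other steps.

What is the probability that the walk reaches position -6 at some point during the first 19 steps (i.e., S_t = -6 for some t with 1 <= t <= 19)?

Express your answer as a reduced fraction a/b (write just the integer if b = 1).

Answer: 10949/65536

Derivation:
Count via complement. Let g(t,s) = #length-t paths at position s with S_1..S_t all ≠ -6.
g(t,s) = g(t-1,s-1) + g(t-1,s+1) for s ≠ -6; g(t,-6) = 0.
t=0: g(0,0)=1
t=1: g(1,-1)=1 g(1,1)=1
t=2: g(2,-2)=1 g(2,0)=2 g(2,2)=1
t=3: g(3,-3)=1 g(3,-1)=3 g(3,1)=3 g(3,3)=1
t=4: g(4,-4)=1 g(4,-2)=4 g(4,0)=6 g(4,2)=4 g(4,4)=1
t=5: g(5,-5)=1 g(5,-3)=5 g(5,-1)=10 g(5,1)=10 g(5,3)=5 g(5,5)=1
t=6: g(6,-4)=6 g(6,-2)=15 g(6,0)=20 g(6,2)=15 g(6,4)=6 g(6,6)=1
t=7: g(7,-5)=6 g(7,-3)=21 g(7,-1)=35 g(7,1)=35 g(7,3)=21 g(7,5)=7 g(7,7)=1
t=8: g(8,-4)=27 g(8,-2)=56 g(8,0)=70 g(8,2)=56 g(8,4)=28 g(8,6)=8 g(8,8)=1
t=9: g(9,-5)=27 g(9,-3)=83 g(9,-1)=126 g(9,1)=126 g(9,3)=84 g(9,5)=36 g(9,7)=9 g(9,9)=1
t=10: g(10,-4)=110 g(10,-2)=209 g(10,0)=252 g(10,2)=210 g(10,4)=120 g(10,6)=45 g(10,8)=10 g(10,10)=1
t=11: g(11,-5)=110 g(11,-3)=319 g(11,-1)=461 g(11,1)=462 g(11,3)=330 g(11,5)=165 g(11,7)=55 g(11,9)=11 g(11,11)=1
t=12: g(12,-4)=429 g(12,-2)=780 g(12,0)=923 g(12,2)=792 g(12,4)=495 g(12,6)=220 g(12,8)=66 g(12,10)=12 g(12,12)=1
t=13: g(13,-5)=429 g(13,-3)=1209 g(13,-1)=1703 g(13,1)=1715 g(13,3)=1287 g(13,5)=715 g(13,7)=286 g(13,9)=78 g(13,11)=13 g(13,13)=1
t=14: g(14,-4)=1638 g(14,-2)=2912 g(14,0)=3418 g(14,2)=3002 g(14,4)=2002 g(14,6)=1001 g(14,8)=364 g(14,10)=91 g(14,12)=14 g(14,14)=1
t=15: g(15,-5)=1638 g(15,-3)=4550 g(15,-1)=6330 g(15,1)=6420 g(15,3)=5004 g(15,5)=3003 g(15,7)=1365 g(15,9)=455 g(15,11)=105 g(15,13)=15 g(15,15)=1
t=16: g(16,-4)=6188 g(16,-2)=10880 g(16,0)=12750 g(16,2)=11424 g(16,4)=8007 g(16,6)=4368 g(16,8)=1820 g(16,10)=560 g(16,12)=120 g(16,14)=16 g(16,16)=1
t=17: g(17,-5)=6188 g(17,-3)=17068 g(17,-1)=23630 g(17,1)=24174 g(17,3)=19431 g(17,5)=12375 g(17,7)=6188 g(17,9)=2380 g(17,11)=680 g(17,13)=136 g(17,15)=17 g(17,17)=1
t=18: g(18,-4)=23256 g(18,-2)=40698 g(18,0)=47804 g(18,2)=43605 g(18,4)=31806 g(18,6)=18563 g(18,8)=8568 g(18,10)=3060 g(18,12)=816 g(18,14)=153 g(18,16)=18 g(18,18)=1
t=19: g(19,-5)=23256 g(19,-3)=63954 g(19,-1)=88502 g(19,1)=91409 g(19,3)=75411 g(19,5)=50369 g(19,7)=27131 g(19,9)=11628 g(19,11)=3876 g(19,13)=969 g(19,15)=171 g(19,17)=19 g(19,19)=1
Paths never hitting -6: Σ_s g(19,s) = 436696
Paths hitting -6: 2^19 - 436696 = 87592
P = 87592/524288 = 10949/65536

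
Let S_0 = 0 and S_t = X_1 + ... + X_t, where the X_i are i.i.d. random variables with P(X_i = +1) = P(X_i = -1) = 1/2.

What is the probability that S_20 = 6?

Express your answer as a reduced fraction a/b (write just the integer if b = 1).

Answer: 4845/65536

Derivation:
To reach position 6 after 20 steps: need 13 steps of +1 and 7 of -1.
Favorable paths: C(20,13) = 77520
Total paths: 2^20 = 1048576
P = 77520/1048576 = 4845/65536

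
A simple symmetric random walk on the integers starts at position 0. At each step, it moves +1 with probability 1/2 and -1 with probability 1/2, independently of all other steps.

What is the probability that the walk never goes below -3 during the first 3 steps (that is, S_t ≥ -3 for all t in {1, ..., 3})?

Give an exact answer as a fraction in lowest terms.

Let f(t,s) = #length-t paths at position s with S_1..S_t all ≥ -3.
f(t,s) = f(t-1,s-1) + f(t-1,s+1) for s ≥ -3; f(t,s) = 0 for s < -3.
t=0: f(0,0)=1
t=1: f(1,-1)=1 f(1,1)=1
t=2: f(2,-2)=1 f(2,0)=2 f(2,2)=1
t=3: f(3,-3)=1 f(3,-1)=3 f(3,1)=3 f(3,3)=1
Σ_s f(3,s) = 8
P = 8/8 = 1

Answer: 1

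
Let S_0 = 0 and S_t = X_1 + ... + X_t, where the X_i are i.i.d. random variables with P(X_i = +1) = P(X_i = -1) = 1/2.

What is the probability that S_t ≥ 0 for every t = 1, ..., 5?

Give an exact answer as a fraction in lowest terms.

Answer: 5/16

Derivation:
Let f(t,s) = #length-t paths at position s with S_1..S_t all ≥ 0.
f(t,s) = f(t-1,s-1) + f(t-1,s+1) for s ≥ 0; f(t,s) = 0 for s < 0.
t=0: f(0,0)=1
t=1: f(1,1)=1
t=2: f(2,0)=1 f(2,2)=1
t=3: f(3,1)=2 f(3,3)=1
t=4: f(4,0)=2 f(4,2)=3 f(4,4)=1
t=5: f(5,1)=5 f(5,3)=4 f(5,5)=1
Σ_s f(5,s) = 10
P = 10/32 = 5/16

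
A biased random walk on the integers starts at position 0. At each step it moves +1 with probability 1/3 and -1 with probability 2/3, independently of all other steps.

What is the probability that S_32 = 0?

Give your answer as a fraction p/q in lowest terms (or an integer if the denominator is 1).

To be at 0 after 32 steps: need exactly 16 steps of +1 and 16 of -1.
Number of such sequences: C(32,16) = 601080390
Each has probability (1/3)^16 · (2/3)^16 = 65536/1853020188851841
P = 601080390 · 65536/1853020188851841 = 4376933826560/205891132094649

Answer: 4376933826560/205891132094649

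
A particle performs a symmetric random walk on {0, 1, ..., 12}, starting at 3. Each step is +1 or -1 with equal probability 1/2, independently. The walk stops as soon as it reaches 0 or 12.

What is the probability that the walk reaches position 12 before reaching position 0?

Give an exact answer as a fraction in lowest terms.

Answer: 1/4

Derivation:
Symmetric walk (p = 1/2): the harmonic-function argument gives P(hit 12 before 0 | start at 3) = a/N.
P = 3/12 = 1/4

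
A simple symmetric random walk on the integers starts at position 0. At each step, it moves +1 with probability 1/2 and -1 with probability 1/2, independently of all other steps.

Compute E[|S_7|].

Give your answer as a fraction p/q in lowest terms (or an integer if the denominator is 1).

S_7 takes values m ≡ 1 (mod 2) with |m| ≤ 7; P(S_7=m) = C(7,(7+m)/2)/2^7.
Total paths: 2^7 = 128
Distribution: P(S=-7)=1/128, P(S=-5)=7/128, P(S=-3)=21/128, P(S=-1)=35/128, P(S=1)=35/128, P(S=3)=21/128, P(S=5)=7/128, P(S=7)=1/128
E[|S_7|] = Σ_m |m|·P(S_7=m) = 280/128 = 35/16

Answer: 35/16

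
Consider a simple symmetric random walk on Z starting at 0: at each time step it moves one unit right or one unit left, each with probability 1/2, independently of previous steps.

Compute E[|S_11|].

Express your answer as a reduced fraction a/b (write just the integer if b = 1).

S_11 takes values m ≡ 1 (mod 2) with |m| ≤ 11; P(S_11=m) = C(11,(11+m)/2)/2^11.
Total paths: 2^11 = 2048
Distribution: P(S=-11)=1/2048, P(S=-9)=11/2048, P(S=-7)=55/2048, P(S=-5)=165/2048, P(S=-3)=330/2048, P(S=-1)=462/2048, P(S=1)=462/2048, P(S=3)=330/2048, P(S=5)=165/2048, P(S=7)=55/2048, P(S=9)=11/2048, P(S=11)=1/2048
E[|S_11|] = Σ_m |m|·P(S_11=m) = 5544/2048 = 693/256

Answer: 693/256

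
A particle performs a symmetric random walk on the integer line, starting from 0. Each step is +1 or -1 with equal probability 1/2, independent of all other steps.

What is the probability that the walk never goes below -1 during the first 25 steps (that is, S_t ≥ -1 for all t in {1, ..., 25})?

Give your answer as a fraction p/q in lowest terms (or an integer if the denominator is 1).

Answer: 1300075/4194304

Derivation:
Let f(t,s) = #length-t paths at position s with S_1..S_t all ≥ -1.
f(t,s) = f(t-1,s-1) + f(t-1,s+1) for s ≥ -1; f(t,s) = 0 for s < -1.
t=0: f(0,0)=1
t=1: f(1,-1)=1 f(1,1)=1
t=2: f(2,0)=2 f(2,2)=1
t=3: f(3,-1)=2 f(3,1)=3 f(3,3)=1
t=4: f(4,0)=5 f(4,2)=4 f(4,4)=1
t=5: f(5,-1)=5 f(5,1)=9 f(5,3)=5 f(5,5)=1
t=6: f(6,0)=14 f(6,2)=14 f(6,4)=6 f(6,6)=1
t=7: f(7,-1)=14 f(7,1)=28 f(7,3)=20 f(7,5)=7 f(7,7)=1
t=8: f(8,0)=42 f(8,2)=48 f(8,4)=27 f(8,6)=8 f(8,8)=1
t=9: f(9,-1)=42 f(9,1)=90 f(9,3)=75 f(9,5)=35 f(9,7)=9 f(9,9)=1
t=10: f(10,0)=132 f(10,2)=165 f(10,4)=110 f(10,6)=44 f(10,8)=10 f(10,10)=1
t=11: f(11,-1)=132 f(11,1)=297 f(11,3)=275 f(11,5)=154 f(11,7)=54 f(11,9)=11 f(11,11)=1
t=12: f(12,0)=429 f(12,2)=572 f(12,4)=429 f(12,6)=208 f(12,8)=65 f(12,10)=12 f(12,12)=1
t=13: f(13,-1)=429 f(13,1)=1001 f(13,3)=1001 f(13,5)=637 f(13,7)=273 f(13,9)=77 f(13,11)=13 f(13,13)=1
t=14: f(14,0)=1430 f(14,2)=2002 f(14,4)=1638 f(14,6)=910 f(14,8)=350 f(14,10)=90 f(14,12)=14 f(14,14)=1
t=15: f(15,-1)=1430 f(15,1)=3432 f(15,3)=3640 f(15,5)=2548 f(15,7)=1260 f(15,9)=440 f(15,11)=104 f(15,13)=15 f(15,15)=1
t=16: f(16,0)=4862 f(16,2)=7072 f(16,4)=6188 f(16,6)=3808 f(16,8)=1700 f(16,10)=544 f(16,12)=119 f(16,14)=16 f(16,16)=1
t=17: f(17,-1)=4862 f(17,1)=11934 f(17,3)=13260 f(17,5)=9996 f(17,7)=5508 f(17,9)=2244 f(17,11)=663 f(17,13)=135 f(17,15)=17 f(17,17)=1
t=18: f(18,0)=16796 f(18,2)=25194 f(18,4)=23256 f(18,6)=15504 f(18,8)=7752 f(18,10)=2907 f(18,12)=798 f(18,14)=152 f(18,16)=18 f(18,18)=1
t=19: f(19,-1)=16796 f(19,1)=41990 f(19,3)=48450 f(19,5)=38760 f(19,7)=23256 f(19,9)=10659 f(19,11)=3705 f(19,13)=950 f(19,15)=170 f(19,17)=19 f(19,19)=1
t=20: f(20,0)=58786 f(20,2)=90440 f(20,4)=87210 f(20,6)=62016 f(20,8)=33915 f(20,10)=14364 f(20,12)=4655 f(20,14)=1120 f(20,16)=189 f(20,18)=20 f(20,20)=1
t=21: f(21,-1)=58786 f(21,1)=149226 f(21,3)=177650 f(21,5)=149226 f(21,7)=95931 f(21,9)=48279 f(21,11)=19019 f(21,13)=5775 f(21,15)=1309 f(21,17)=209 f(21,19)=21 f(21,21)=1
t=22: f(22,0)=208012 f(22,2)=326876 f(22,4)=326876 f(22,6)=245157 f(22,8)=144210 f(22,10)=67298 f(22,12)=24794 f(22,14)=7084 f(22,16)=1518 f(22,18)=230 f(22,20)=22 f(22,22)=1
t=23: f(23,-1)=208012 f(23,1)=534888 f(23,3)=653752 f(23,5)=572033 f(23,7)=389367 f(23,9)=211508 f(23,11)=92092 f(23,13)=31878 f(23,15)=8602 f(23,17)=1748 f(23,19)=252 f(23,21)=23 f(23,23)=1
t=24: f(24,0)=742900 f(24,2)=1188640 f(24,4)=1225785 f(24,6)=961400 f(24,8)=600875 f(24,10)=303600 f(24,12)=123970 f(24,14)=40480 f(24,16)=10350 f(24,18)=2000 f(24,20)=275 f(24,22)=24 f(24,24)=1
t=25: f(25,-1)=742900 f(25,1)=1931540 f(25,3)=2414425 f(25,5)=2187185 f(25,7)=1562275 f(25,9)=904475 f(25,11)=427570 f(25,13)=164450 f(25,15)=50830 f(25,17)=12350 f(25,19)=2275 f(25,21)=299 f(25,23)=25 f(25,25)=1
Σ_s f(25,s) = 10400600
P = 10400600/33554432 = 1300075/4194304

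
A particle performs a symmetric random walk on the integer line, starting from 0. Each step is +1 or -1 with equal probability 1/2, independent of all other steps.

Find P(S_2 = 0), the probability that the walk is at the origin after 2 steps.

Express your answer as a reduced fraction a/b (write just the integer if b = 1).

To return to 0 after 2 steps: need exactly 1 step of +1 and 1 of -1.
Favorable paths: C(2,1) = 2
Total paths: 2^2 = 4
P = 2/4 = 1/2

Answer: 1/2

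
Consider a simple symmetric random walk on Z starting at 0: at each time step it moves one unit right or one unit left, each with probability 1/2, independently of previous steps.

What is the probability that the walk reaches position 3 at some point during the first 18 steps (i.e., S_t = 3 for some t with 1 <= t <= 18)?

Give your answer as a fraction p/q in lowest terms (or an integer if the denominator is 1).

Answer: 15751/32768

Derivation:
Count via complement. Let g(t,s) = #length-t paths at position s with S_1..S_t all ≠ 3.
g(t,s) = g(t-1,s-1) + g(t-1,s+1) for s ≠ 3; g(t,3) = 0.
t=0: g(0,0)=1
t=1: g(1,-1)=1 g(1,1)=1
t=2: g(2,-2)=1 g(2,0)=2 g(2,2)=1
t=3: g(3,-3)=1 g(3,-1)=3 g(3,1)=3
t=4: g(4,-4)=1 g(4,-2)=4 g(4,0)=6 g(4,2)=3
t=5: g(5,-5)=1 g(5,-3)=5 g(5,-1)=10 g(5,1)=9
t=6: g(6,-6)=1 g(6,-4)=6 g(6,-2)=15 g(6,0)=19 g(6,2)=9
t=7: g(7,-7)=1 g(7,-5)=7 g(7,-3)=21 g(7,-1)=34 g(7,1)=28
t=8: g(8,-8)=1 g(8,-6)=8 g(8,-4)=28 g(8,-2)=55 g(8,0)=62 g(8,2)=28
t=9: g(9,-9)=1 g(9,-7)=9 g(9,-5)=36 g(9,-3)=83 g(9,-1)=117 g(9,1)=90
t=10: g(10,-10)=1 g(10,-8)=10 g(10,-6)=45 g(10,-4)=119 g(10,-2)=200 g(10,0)=207 g(10,2)=90
t=11: g(11,-11)=1 g(11,-9)=11 g(11,-7)=55 g(11,-5)=164 g(11,-3)=319 g(11,-1)=407 g(11,1)=297
t=12: g(12,-12)=1 g(12,-10)=12 g(12,-8)=66 g(12,-6)=219 g(12,-4)=483 g(12,-2)=726 g(12,0)=704 g(12,2)=297
t=13: g(13,-13)=1 g(13,-11)=13 g(13,-9)=78 g(13,-7)=285 g(13,-5)=702 g(13,-3)=1209 g(13,-1)=1430 g(13,1)=1001
t=14: g(14,-14)=1 g(14,-12)=14 g(14,-10)=91 g(14,-8)=363 g(14,-6)=987 g(14,-4)=1911 g(14,-2)=2639 g(14,0)=2431 g(14,2)=1001
t=15: g(15,-15)=1 g(15,-13)=15 g(15,-11)=105 g(15,-9)=454 g(15,-7)=1350 g(15,-5)=2898 g(15,-3)=4550 g(15,-1)=5070 g(15,1)=3432
t=16: g(16,-16)=1 g(16,-14)=16 g(16,-12)=120 g(16,-10)=559 g(16,-8)=1804 g(16,-6)=4248 g(16,-4)=7448 g(16,-2)=9620 g(16,0)=8502 g(16,2)=3432
t=17: g(17,-17)=1 g(17,-15)=17 g(17,-13)=136 g(17,-11)=679 g(17,-9)=2363 g(17,-7)=6052 g(17,-5)=11696 g(17,-3)=17068 g(17,-1)=18122 g(17,1)=11934
t=18: g(18,-18)=1 g(18,-16)=18 g(18,-14)=153 g(18,-12)=815 g(18,-10)=3042 g(18,-8)=8415 g(18,-6)=17748 g(18,-4)=28764 g(18,-2)=35190 g(18,0)=30056 g(18,2)=11934
Paths never hitting 3: Σ_s g(18,s) = 136136
Paths hitting 3: 2^18 - 136136 = 126008
P = 126008/262144 = 15751/32768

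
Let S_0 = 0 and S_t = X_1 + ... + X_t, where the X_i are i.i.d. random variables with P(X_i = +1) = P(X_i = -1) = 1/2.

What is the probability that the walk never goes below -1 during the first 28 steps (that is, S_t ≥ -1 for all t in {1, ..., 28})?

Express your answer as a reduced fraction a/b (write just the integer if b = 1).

Let f(t,s) = #length-t paths at position s with S_1..S_t all ≥ -1.
f(t,s) = f(t-1,s-1) + f(t-1,s+1) for s ≥ -1; f(t,s) = 0 for s < -1.
t=0: f(0,0)=1
t=1: f(1,-1)=1 f(1,1)=1
t=2: f(2,0)=2 f(2,2)=1
t=3: f(3,-1)=2 f(3,1)=3 f(3,3)=1
t=4: f(4,0)=5 f(4,2)=4 f(4,4)=1
t=5: f(5,-1)=5 f(5,1)=9 f(5,3)=5 f(5,5)=1
t=6: f(6,0)=14 f(6,2)=14 f(6,4)=6 f(6,6)=1
t=7: f(7,-1)=14 f(7,1)=28 f(7,3)=20 f(7,5)=7 f(7,7)=1
t=8: f(8,0)=42 f(8,2)=48 f(8,4)=27 f(8,6)=8 f(8,8)=1
t=9: f(9,-1)=42 f(9,1)=90 f(9,3)=75 f(9,5)=35 f(9,7)=9 f(9,9)=1
t=10: f(10,0)=132 f(10,2)=165 f(10,4)=110 f(10,6)=44 f(10,8)=10 f(10,10)=1
t=11: f(11,-1)=132 f(11,1)=297 f(11,3)=275 f(11,5)=154 f(11,7)=54 f(11,9)=11 f(11,11)=1
t=12: f(12,0)=429 f(12,2)=572 f(12,4)=429 f(12,6)=208 f(12,8)=65 f(12,10)=12 f(12,12)=1
t=13: f(13,-1)=429 f(13,1)=1001 f(13,3)=1001 f(13,5)=637 f(13,7)=273 f(13,9)=77 f(13,11)=13 f(13,13)=1
t=14: f(14,0)=1430 f(14,2)=2002 f(14,4)=1638 f(14,6)=910 f(14,8)=350 f(14,10)=90 f(14,12)=14 f(14,14)=1
t=15: f(15,-1)=1430 f(15,1)=3432 f(15,3)=3640 f(15,5)=2548 f(15,7)=1260 f(15,9)=440 f(15,11)=104 f(15,13)=15 f(15,15)=1
t=16: f(16,0)=4862 f(16,2)=7072 f(16,4)=6188 f(16,6)=3808 f(16,8)=1700 f(16,10)=544 f(16,12)=119 f(16,14)=16 f(16,16)=1
t=17: f(17,-1)=4862 f(17,1)=11934 f(17,3)=13260 f(17,5)=9996 f(17,7)=5508 f(17,9)=2244 f(17,11)=663 f(17,13)=135 f(17,15)=17 f(17,17)=1
t=18: f(18,0)=16796 f(18,2)=25194 f(18,4)=23256 f(18,6)=15504 f(18,8)=7752 f(18,10)=2907 f(18,12)=798 f(18,14)=152 f(18,16)=18 f(18,18)=1
t=19: f(19,-1)=16796 f(19,1)=41990 f(19,3)=48450 f(19,5)=38760 f(19,7)=23256 f(19,9)=10659 f(19,11)=3705 f(19,13)=950 f(19,15)=170 f(19,17)=19 f(19,19)=1
t=20: f(20,0)=58786 f(20,2)=90440 f(20,4)=87210 f(20,6)=62016 f(20,8)=33915 f(20,10)=14364 f(20,12)=4655 f(20,14)=1120 f(20,16)=189 f(20,18)=20 f(20,20)=1
t=21: f(21,-1)=58786 f(21,1)=149226 f(21,3)=177650 f(21,5)=149226 f(21,7)=95931 f(21,9)=48279 f(21,11)=19019 f(21,13)=5775 f(21,15)=1309 f(21,17)=209 f(21,19)=21 f(21,21)=1
t=22: f(22,0)=208012 f(22,2)=326876 f(22,4)=326876 f(22,6)=245157 f(22,8)=144210 f(22,10)=67298 f(22,12)=24794 f(22,14)=7084 f(22,16)=1518 f(22,18)=230 f(22,20)=22 f(22,22)=1
t=23: f(23,-1)=208012 f(23,1)=534888 f(23,3)=653752 f(23,5)=572033 f(23,7)=389367 f(23,9)=211508 f(23,11)=92092 f(23,13)=31878 f(23,15)=8602 f(23,17)=1748 f(23,19)=252 f(23,21)=23 f(23,23)=1
t=24: f(24,0)=742900 f(24,2)=1188640 f(24,4)=1225785 f(24,6)=961400 f(24,8)=600875 f(24,10)=303600 f(24,12)=123970 f(24,14)=40480 f(24,16)=10350 f(24,18)=2000 f(24,20)=275 f(24,22)=24 f(24,24)=1
t=25: f(25,-1)=742900 f(25,1)=1931540 f(25,3)=2414425 f(25,5)=2187185 f(25,7)=1562275 f(25,9)=904475 f(25,11)=427570 f(25,13)=164450 f(25,15)=50830 f(25,17)=12350 f(25,19)=2275 f(25,21)=299 f(25,23)=25 f(25,25)=1
t=26: f(26,0)=2674440 f(26,2)=4345965 f(26,4)=4601610 f(26,6)=3749460 f(26,8)=2466750 f(26,10)=1332045 f(26,12)=592020 f(26,14)=215280 f(26,16)=63180 f(26,18)=14625 f(26,20)=2574 f(26,22)=324 f(26,24)=26 f(26,26)=1
t=27: f(27,-1)=2674440 f(27,1)=7020405 f(27,3)=8947575 f(27,5)=8351070 f(27,7)=6216210 f(27,9)=3798795 f(27,11)=1924065 f(27,13)=807300 f(27,15)=278460 f(27,17)=77805 f(27,19)=17199 f(27,21)=2898 f(27,23)=350 f(27,25)=27 f(27,27)=1
t=28: f(28,0)=9694845 f(28,2)=15967980 f(28,4)=17298645 f(28,6)=14567280 f(28,8)=10015005 f(28,10)=5722860 f(28,12)=2731365 f(28,14)=1085760 f(28,16)=356265 f(28,18)=95004 f(28,20)=20097 f(28,22)=3248 f(28,24)=377 f(28,26)=28 f(28,28)=1
Σ_s f(28,s) = 77558760
P = 77558760/268435456 = 9694845/33554432

Answer: 9694845/33554432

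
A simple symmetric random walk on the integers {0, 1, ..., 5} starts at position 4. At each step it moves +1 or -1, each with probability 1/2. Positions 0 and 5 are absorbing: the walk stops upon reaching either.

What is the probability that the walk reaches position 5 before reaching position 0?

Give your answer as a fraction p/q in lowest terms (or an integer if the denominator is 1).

Symmetric walk (p = 1/2): the harmonic-function argument gives P(hit 5 before 0 | start at 4) = a/N.
P = 4/5 = 4/5

Answer: 4/5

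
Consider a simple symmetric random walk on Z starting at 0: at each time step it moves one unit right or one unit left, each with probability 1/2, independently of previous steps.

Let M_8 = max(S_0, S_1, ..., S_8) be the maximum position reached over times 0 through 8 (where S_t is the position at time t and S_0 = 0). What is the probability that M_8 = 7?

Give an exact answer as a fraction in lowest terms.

Answer: 1/256

Derivation:
Let M_8 = max(S_0,...,S_8). Use the reflection principle: for j ≥ 1, #{paths with M_8 ≥ j} = #{S_8 ≥ j} + #{S_8 ≥ j+1}.
By reflection, #{M_8 ≥ 7} = #{S_8 ≥ 7} + #{S_8 ≥ 8} = 1 + 1 = 2.
#{M_8 ≥ 8} = #{S_8 ≥ 8} + #{S_8 ≥ 9} = 1 + 0 = 1.
#{M_8 = 7} = 2 - 1 = 1.
P(M_8 = 7) = 1/256 = 1/256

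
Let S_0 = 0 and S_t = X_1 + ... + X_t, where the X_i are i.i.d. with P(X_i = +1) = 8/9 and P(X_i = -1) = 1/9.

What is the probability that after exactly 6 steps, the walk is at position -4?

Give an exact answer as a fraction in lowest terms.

Answer: 16/177147

Derivation:
To reach position -4 after 6 steps: need 1 step of +1 and 5 steps of -1.
Number of such sequences: C(6,1) = 6
Each has probability (8/9)^1 · (1/9)^5 = 8/531441
P = 6 · 8/531441 = 16/177147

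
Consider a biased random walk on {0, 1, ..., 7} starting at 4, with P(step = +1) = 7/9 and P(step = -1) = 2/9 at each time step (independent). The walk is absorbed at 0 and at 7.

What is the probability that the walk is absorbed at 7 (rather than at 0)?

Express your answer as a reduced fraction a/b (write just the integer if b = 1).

Biased walk: p = 7/9, q = 2/9, r = q/p = 2/7
Gambler's ruin: P(hit 7 before 0 | start at 4) = (1 - r^a)/(1 - r^N)
r^4 = 16/2401; r^7 = 128/823543
P = (1 - 16/2401) / (1 - 128/823543) = 2385/2401 / 823415/823543 = 163611/164683

Answer: 163611/164683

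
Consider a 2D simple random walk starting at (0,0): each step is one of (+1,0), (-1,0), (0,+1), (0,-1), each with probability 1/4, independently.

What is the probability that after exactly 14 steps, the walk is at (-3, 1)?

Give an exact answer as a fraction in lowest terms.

Let h be the number of horizontal steps (so 14-h are vertical). To end at (-3,1) need (h-3)/2 right-steps and ((14-h)+1)/2 up-steps.
Sum over h with 3 ≤ h ≤ 13, h ≡ 1 (mod 2), 14-h ≡ 1 (mod 2):
h=3: C(14,3)·C(3,0)·C(11,6) = 364·1·462 = 168168
h=5: C(14,5)·C(5,1)·C(9,5) = 2002·5·126 = 1261260
h=7: C(14,7)·C(7,2)·C(7,4) = 3432·21·35 = 2522520
h=9: C(14,9)·C(9,3)·C(5,3) = 2002·84·10 = 1681680
h=11: C(14,11)·C(11,4)·C(3,2) = 364·330·3 = 360360
h=13: C(14,13)·C(13,5)·C(1,1) = 14·1287·1 = 18018
Total favorable: 6012006
Total paths: 4^14 = 268435456
P = 6012006/268435456 = 3006003/134217728

Answer: 3006003/134217728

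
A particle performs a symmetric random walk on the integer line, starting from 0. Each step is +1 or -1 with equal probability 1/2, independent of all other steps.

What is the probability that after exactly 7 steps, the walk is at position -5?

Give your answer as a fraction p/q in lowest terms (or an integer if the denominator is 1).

To reach position -5 after 7 steps: need 1 step of +1 and 6 of -1.
Favorable paths: C(7,1) = 7
Total paths: 2^7 = 128
P = 7/128 = 7/128

Answer: 7/128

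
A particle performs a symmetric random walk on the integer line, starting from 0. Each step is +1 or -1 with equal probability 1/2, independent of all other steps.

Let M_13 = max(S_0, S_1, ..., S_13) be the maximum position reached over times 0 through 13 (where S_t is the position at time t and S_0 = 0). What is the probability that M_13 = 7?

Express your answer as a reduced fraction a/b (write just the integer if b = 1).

Let M_13 = max(S_0,...,S_13). Use the reflection principle: for j ≥ 1, #{paths with M_13 ≥ j} = #{S_13 ≥ j} + #{S_13 ≥ j+1}.
By reflection, #{M_13 ≥ 7} = #{S_13 ≥ 7} + #{S_13 ≥ 8} = 378 + 92 = 470.
#{M_13 ≥ 8} = #{S_13 ≥ 8} + #{S_13 ≥ 9} = 92 + 92 = 184.
#{M_13 = 7} = 470 - 184 = 286.
P(M_13 = 7) = 286/8192 = 143/4096

Answer: 143/4096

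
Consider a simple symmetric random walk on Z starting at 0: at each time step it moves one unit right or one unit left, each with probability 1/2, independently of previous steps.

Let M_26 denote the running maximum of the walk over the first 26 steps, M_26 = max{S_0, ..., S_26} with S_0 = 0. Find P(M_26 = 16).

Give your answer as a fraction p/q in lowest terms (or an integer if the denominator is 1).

Answer: 16445/16777216

Derivation:
Let M_26 = max(S_0,...,S_26). Use the reflection principle: for j ≥ 1, #{paths with M_26 ≥ j} = #{S_26 ≥ j} + #{S_26 ≥ j+1}.
By reflection, #{M_26 ≥ 16} = #{S_26 ≥ 16} + #{S_26 ≥ 17} = 83682 + 17902 = 101584.
#{M_26 ≥ 17} = #{S_26 ≥ 17} + #{S_26 ≥ 18} = 17902 + 17902 = 35804.
#{M_26 = 16} = 101584 - 35804 = 65780.
P(M_26 = 16) = 65780/67108864 = 16445/16777216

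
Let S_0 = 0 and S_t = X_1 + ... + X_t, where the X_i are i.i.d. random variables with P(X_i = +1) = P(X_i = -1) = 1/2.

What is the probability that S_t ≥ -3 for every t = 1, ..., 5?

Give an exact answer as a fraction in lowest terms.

Answer: 15/16

Derivation:
Let f(t,s) = #length-t paths at position s with S_1..S_t all ≥ -3.
f(t,s) = f(t-1,s-1) + f(t-1,s+1) for s ≥ -3; f(t,s) = 0 for s < -3.
t=0: f(0,0)=1
t=1: f(1,-1)=1 f(1,1)=1
t=2: f(2,-2)=1 f(2,0)=2 f(2,2)=1
t=3: f(3,-3)=1 f(3,-1)=3 f(3,1)=3 f(3,3)=1
t=4: f(4,-2)=4 f(4,0)=6 f(4,2)=4 f(4,4)=1
t=5: f(5,-3)=4 f(5,-1)=10 f(5,1)=10 f(5,3)=5 f(5,5)=1
Σ_s f(5,s) = 30
P = 30/32 = 15/16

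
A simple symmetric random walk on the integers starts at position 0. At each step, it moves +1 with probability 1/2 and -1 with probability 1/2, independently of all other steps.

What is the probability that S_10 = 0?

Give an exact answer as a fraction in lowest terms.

Answer: 63/256

Derivation:
To return to 0 after 10 steps: need exactly 5 steps of +1 and 5 of -1.
Favorable paths: C(10,5) = 252
Total paths: 2^10 = 1024
P = 252/1024 = 63/256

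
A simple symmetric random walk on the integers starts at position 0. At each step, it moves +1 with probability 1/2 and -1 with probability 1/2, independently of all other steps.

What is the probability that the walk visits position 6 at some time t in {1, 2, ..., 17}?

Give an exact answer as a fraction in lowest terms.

Count via complement. Let g(t,s) = #length-t paths at position s with S_1..S_t all ≠ 6.
g(t,s) = g(t-1,s-1) + g(t-1,s+1) for s ≠ 6; g(t,6) = 0.
t=0: g(0,0)=1
t=1: g(1,-1)=1 g(1,1)=1
t=2: g(2,-2)=1 g(2,0)=2 g(2,2)=1
t=3: g(3,-3)=1 g(3,-1)=3 g(3,1)=3 g(3,3)=1
t=4: g(4,-4)=1 g(4,-2)=4 g(4,0)=6 g(4,2)=4 g(4,4)=1
t=5: g(5,-5)=1 g(5,-3)=5 g(5,-1)=10 g(5,1)=10 g(5,3)=5 g(5,5)=1
t=6: g(6,-6)=1 g(6,-4)=6 g(6,-2)=15 g(6,0)=20 g(6,2)=15 g(6,4)=6
t=7: g(7,-7)=1 g(7,-5)=7 g(7,-3)=21 g(7,-1)=35 g(7,1)=35 g(7,3)=21 g(7,5)=6
t=8: g(8,-8)=1 g(8,-6)=8 g(8,-4)=28 g(8,-2)=56 g(8,0)=70 g(8,2)=56 g(8,4)=27
t=9: g(9,-9)=1 g(9,-7)=9 g(9,-5)=36 g(9,-3)=84 g(9,-1)=126 g(9,1)=126 g(9,3)=83 g(9,5)=27
t=10: g(10,-10)=1 g(10,-8)=10 g(10,-6)=45 g(10,-4)=120 g(10,-2)=210 g(10,0)=252 g(10,2)=209 g(10,4)=110
t=11: g(11,-11)=1 g(11,-9)=11 g(11,-7)=55 g(11,-5)=165 g(11,-3)=330 g(11,-1)=462 g(11,1)=461 g(11,3)=319 g(11,5)=110
t=12: g(12,-12)=1 g(12,-10)=12 g(12,-8)=66 g(12,-6)=220 g(12,-4)=495 g(12,-2)=792 g(12,0)=923 g(12,2)=780 g(12,4)=429
t=13: g(13,-13)=1 g(13,-11)=13 g(13,-9)=78 g(13,-7)=286 g(13,-5)=715 g(13,-3)=1287 g(13,-1)=1715 g(13,1)=1703 g(13,3)=1209 g(13,5)=429
t=14: g(14,-14)=1 g(14,-12)=14 g(14,-10)=91 g(14,-8)=364 g(14,-6)=1001 g(14,-4)=2002 g(14,-2)=3002 g(14,0)=3418 g(14,2)=2912 g(14,4)=1638
t=15: g(15,-15)=1 g(15,-13)=15 g(15,-11)=105 g(15,-9)=455 g(15,-7)=1365 g(15,-5)=3003 g(15,-3)=5004 g(15,-1)=6420 g(15,1)=6330 g(15,3)=4550 g(15,5)=1638
t=16: g(16,-16)=1 g(16,-14)=16 g(16,-12)=120 g(16,-10)=560 g(16,-8)=1820 g(16,-6)=4368 g(16,-4)=8007 g(16,-2)=11424 g(16,0)=12750 g(16,2)=10880 g(16,4)=6188
t=17: g(17,-17)=1 g(17,-15)=17 g(17,-13)=136 g(17,-11)=680 g(17,-9)=2380 g(17,-7)=6188 g(17,-5)=12375 g(17,-3)=19431 g(17,-1)=24174 g(17,1)=23630 g(17,3)=17068 g(17,5)=6188
Paths never hitting 6: Σ_s g(17,s) = 112268
Paths hitting 6: 2^17 - 112268 = 18804
P = 18804/131072 = 4701/32768

Answer: 4701/32768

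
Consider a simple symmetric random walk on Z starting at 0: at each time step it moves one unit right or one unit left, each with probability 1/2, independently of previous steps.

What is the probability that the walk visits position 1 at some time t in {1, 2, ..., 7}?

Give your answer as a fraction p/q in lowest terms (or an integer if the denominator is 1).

Count via complement. Let g(t,s) = #length-t paths at position s with S_1..S_t all ≠ 1.
g(t,s) = g(t-1,s-1) + g(t-1,s+1) for s ≠ 1; g(t,1) = 0.
t=0: g(0,0)=1
t=1: g(1,-1)=1
t=2: g(2,-2)=1 g(2,0)=1
t=3: g(3,-3)=1 g(3,-1)=2
t=4: g(4,-4)=1 g(4,-2)=3 g(4,0)=2
t=5: g(5,-5)=1 g(5,-3)=4 g(5,-1)=5
t=6: g(6,-6)=1 g(6,-4)=5 g(6,-2)=9 g(6,0)=5
t=7: g(7,-7)=1 g(7,-5)=6 g(7,-3)=14 g(7,-1)=14
Paths never hitting 1: Σ_s g(7,s) = 35
Paths hitting 1: 2^7 - 35 = 93
P = 93/128 = 93/128

Answer: 93/128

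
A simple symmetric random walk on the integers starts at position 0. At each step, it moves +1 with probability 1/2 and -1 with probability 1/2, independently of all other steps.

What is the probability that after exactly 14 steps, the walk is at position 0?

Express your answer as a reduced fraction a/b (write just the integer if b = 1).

To reach position 0 after 14 steps: need 7 steps of +1 and 7 of -1.
Favorable paths: C(14,7) = 3432
Total paths: 2^14 = 16384
P = 3432/16384 = 429/2048

Answer: 429/2048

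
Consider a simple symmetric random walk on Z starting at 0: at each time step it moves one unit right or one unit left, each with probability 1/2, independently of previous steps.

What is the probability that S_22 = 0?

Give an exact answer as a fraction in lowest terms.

To return to 0 after 22 steps: need exactly 11 steps of +1 and 11 of -1.
Favorable paths: C(22,11) = 705432
Total paths: 2^22 = 4194304
P = 705432/4194304 = 88179/524288

Answer: 88179/524288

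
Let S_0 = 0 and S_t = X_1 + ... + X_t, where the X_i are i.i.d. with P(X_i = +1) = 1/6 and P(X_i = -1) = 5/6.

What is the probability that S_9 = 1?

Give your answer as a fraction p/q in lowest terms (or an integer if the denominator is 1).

Answer: 4375/559872

Derivation:
To reach position 1 after 9 steps: need 5 steps of +1 and 4 steps of -1.
Number of such sequences: C(9,5) = 126
Each has probability (1/6)^5 · (5/6)^4 = 625/10077696
P = 126 · 625/10077696 = 4375/559872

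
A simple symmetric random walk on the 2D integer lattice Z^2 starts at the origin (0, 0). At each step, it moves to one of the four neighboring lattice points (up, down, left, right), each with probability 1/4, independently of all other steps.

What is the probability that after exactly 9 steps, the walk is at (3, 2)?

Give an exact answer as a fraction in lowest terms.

Answer: 567/32768

Derivation:
Let h be the number of horizontal steps (so 9-h are vertical). To end at (3,2) need (h+3)/2 right-steps and ((9-h)+2)/2 up-steps.
Sum over h with 3 ≤ h ≤ 7, h ≡ 1 (mod 2), 9-h ≡ 0 (mod 2):
h=3: C(9,3)·C(3,3)·C(6,4) = 84·1·15 = 1260
h=5: C(9,5)·C(5,4)·C(4,3) = 126·5·4 = 2520
h=7: C(9,7)·C(7,5)·C(2,2) = 36·21·1 = 756
Total favorable: 4536
Total paths: 4^9 = 262144
P = 4536/262144 = 567/32768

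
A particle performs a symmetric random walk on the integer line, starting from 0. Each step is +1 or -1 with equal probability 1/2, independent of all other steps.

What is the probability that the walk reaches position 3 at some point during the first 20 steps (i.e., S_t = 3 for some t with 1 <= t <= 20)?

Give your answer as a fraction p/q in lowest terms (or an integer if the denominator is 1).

Count via complement. Let g(t,s) = #length-t paths at position s with S_1..S_t all ≠ 3.
g(t,s) = g(t-1,s-1) + g(t-1,s+1) for s ≠ 3; g(t,3) = 0.
t=0: g(0,0)=1
t=1: g(1,-1)=1 g(1,1)=1
t=2: g(2,-2)=1 g(2,0)=2 g(2,2)=1
t=3: g(3,-3)=1 g(3,-1)=3 g(3,1)=3
t=4: g(4,-4)=1 g(4,-2)=4 g(4,0)=6 g(4,2)=3
t=5: g(5,-5)=1 g(5,-3)=5 g(5,-1)=10 g(5,1)=9
t=6: g(6,-6)=1 g(6,-4)=6 g(6,-2)=15 g(6,0)=19 g(6,2)=9
t=7: g(7,-7)=1 g(7,-5)=7 g(7,-3)=21 g(7,-1)=34 g(7,1)=28
t=8: g(8,-8)=1 g(8,-6)=8 g(8,-4)=28 g(8,-2)=55 g(8,0)=62 g(8,2)=28
t=9: g(9,-9)=1 g(9,-7)=9 g(9,-5)=36 g(9,-3)=83 g(9,-1)=117 g(9,1)=90
t=10: g(10,-10)=1 g(10,-8)=10 g(10,-6)=45 g(10,-4)=119 g(10,-2)=200 g(10,0)=207 g(10,2)=90
t=11: g(11,-11)=1 g(11,-9)=11 g(11,-7)=55 g(11,-5)=164 g(11,-3)=319 g(11,-1)=407 g(11,1)=297
t=12: g(12,-12)=1 g(12,-10)=12 g(12,-8)=66 g(12,-6)=219 g(12,-4)=483 g(12,-2)=726 g(12,0)=704 g(12,2)=297
t=13: g(13,-13)=1 g(13,-11)=13 g(13,-9)=78 g(13,-7)=285 g(13,-5)=702 g(13,-3)=1209 g(13,-1)=1430 g(13,1)=1001
t=14: g(14,-14)=1 g(14,-12)=14 g(14,-10)=91 g(14,-8)=363 g(14,-6)=987 g(14,-4)=1911 g(14,-2)=2639 g(14,0)=2431 g(14,2)=1001
t=15: g(15,-15)=1 g(15,-13)=15 g(15,-11)=105 g(15,-9)=454 g(15,-7)=1350 g(15,-5)=2898 g(15,-3)=4550 g(15,-1)=5070 g(15,1)=3432
t=16: g(16,-16)=1 g(16,-14)=16 g(16,-12)=120 g(16,-10)=559 g(16,-8)=1804 g(16,-6)=4248 g(16,-4)=7448 g(16,-2)=9620 g(16,0)=8502 g(16,2)=3432
t=17: g(17,-17)=1 g(17,-15)=17 g(17,-13)=136 g(17,-11)=679 g(17,-9)=2363 g(17,-7)=6052 g(17,-5)=11696 g(17,-3)=17068 g(17,-1)=18122 g(17,1)=11934
t=18: g(18,-18)=1 g(18,-16)=18 g(18,-14)=153 g(18,-12)=815 g(18,-10)=3042 g(18,-8)=8415 g(18,-6)=17748 g(18,-4)=28764 g(18,-2)=35190 g(18,0)=30056 g(18,2)=11934
t=19: g(19,-19)=1 g(19,-17)=19 g(19,-15)=171 g(19,-13)=968 g(19,-11)=3857 g(19,-9)=11457 g(19,-7)=26163 g(19,-5)=46512 g(19,-3)=63954 g(19,-1)=65246 g(19,1)=41990
t=20: g(20,-20)=1 g(20,-18)=20 g(20,-16)=190 g(20,-14)=1139 g(20,-12)=4825 g(20,-10)=15314 g(20,-8)=37620 g(20,-6)=72675 g(20,-4)=110466 g(20,-2)=129200 g(20,0)=107236 g(20,2)=41990
Paths never hitting 3: Σ_s g(20,s) = 520676
Paths hitting 3: 2^20 - 520676 = 527900
P = 527900/1048576 = 131975/262144

Answer: 131975/262144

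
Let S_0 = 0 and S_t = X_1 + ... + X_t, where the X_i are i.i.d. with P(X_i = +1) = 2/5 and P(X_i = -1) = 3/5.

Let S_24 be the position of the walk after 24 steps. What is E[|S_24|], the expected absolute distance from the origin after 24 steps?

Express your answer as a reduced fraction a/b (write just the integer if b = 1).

S_24 takes values m ≡ 0 (mod 2) with |m| ≤ 24; P(S_24=m) = C(24,(24+m)/2) · (2/5)^((24+m)/2) · (3/5)^((24-m)/2).
Distribution: P(S=-24)=282429536481/59604644775390625, P(S=-22)=4518872583696/59604644775390625, P(S=-20)=34644689808336/59604644775390625, P(S=-18)=169374039062976/59604644775390625, P(S=-16)=592809136720416/59604644775390625, P(S=-14)=1580824364587776/59604644775390625, P(S=-12)=3337295880796416/59604644775390625, P(S=-10)=5721078652793856/59604644775390625, P(S=-8)=8104861424791296/59604644775390625, P(S=-6)=9605761688641536/59604644775390625, P(S=-4)=9605761688641536/59604644775390625, P(S=-2)=8150343250968576/59604644775390625, P(S=0)=5886359014588416/59604644775390625, P(S=2)=3622374778208256/59604644775390625, P(S=4)=1897434407632896/59604644775390625, P(S=6)=843304181170176/59604644775390625, P(S=8)=316239067938816/59604644775390625, P(S=10)=99212256608256/59604644775390625, P(S=12)=25721696157696/59604644775390625, P(S=14)=5415093927936/59604644775390625, P(S=16)=902515654656/59604644775390625, P(S=18)=114605162496/59604644775390625, P(S=20)=10418651136/59604644775390625, P(S=22)=603979776/59604644775390625, P(S=24)=16777216/59604644775390625
E[|S_24|] = Σ_m |m|·P(S_24=m) = 333737383440027192/59604644775390625

Answer: 333737383440027192/59604644775390625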